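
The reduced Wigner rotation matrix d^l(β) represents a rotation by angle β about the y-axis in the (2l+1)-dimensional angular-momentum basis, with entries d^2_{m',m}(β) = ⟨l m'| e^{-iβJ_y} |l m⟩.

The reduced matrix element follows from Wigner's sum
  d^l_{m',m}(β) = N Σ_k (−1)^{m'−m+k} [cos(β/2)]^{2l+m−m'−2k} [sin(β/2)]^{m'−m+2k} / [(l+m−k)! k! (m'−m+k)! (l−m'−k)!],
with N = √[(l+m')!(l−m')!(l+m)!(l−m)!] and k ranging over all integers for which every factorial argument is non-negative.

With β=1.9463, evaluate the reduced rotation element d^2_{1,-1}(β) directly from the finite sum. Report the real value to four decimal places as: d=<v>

d^2_{1,-1}(β=1.9463) via Wigner's sum:
With c≡cos(β/2)=0.562698 and s≡sin(β/2)=0.826662, N=[6·1·1·6]^{1/2}=6.000000
k∈{0,1} keeps every argument non-negative
  k=0: (−1)^2·6.0000/(2)·0.5627^2·0.8267^2 = +0.649126
  k=1: (−1)^3·6.0000/(6)·0.5627^0·0.8267^4 = -0.466995
d^2_{1,-1}(1.9463) = +0.649126 -0.466995 = +0.182130

d=0.1821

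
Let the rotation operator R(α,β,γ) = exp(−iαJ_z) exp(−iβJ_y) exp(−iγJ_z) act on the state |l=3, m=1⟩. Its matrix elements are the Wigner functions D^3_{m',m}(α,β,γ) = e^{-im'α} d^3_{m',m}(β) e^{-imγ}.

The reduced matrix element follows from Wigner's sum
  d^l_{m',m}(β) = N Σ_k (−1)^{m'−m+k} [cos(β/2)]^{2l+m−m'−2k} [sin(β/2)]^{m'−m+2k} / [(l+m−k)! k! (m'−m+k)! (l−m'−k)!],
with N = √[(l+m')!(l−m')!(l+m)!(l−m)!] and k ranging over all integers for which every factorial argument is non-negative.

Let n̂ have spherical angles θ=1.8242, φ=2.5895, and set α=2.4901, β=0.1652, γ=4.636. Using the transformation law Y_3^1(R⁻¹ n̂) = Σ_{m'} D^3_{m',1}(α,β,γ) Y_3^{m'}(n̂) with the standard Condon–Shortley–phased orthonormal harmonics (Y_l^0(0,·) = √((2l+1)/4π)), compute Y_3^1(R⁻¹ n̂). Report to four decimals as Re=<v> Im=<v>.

Need the full column D^3_{m',1} for m'=−3..3 at α=2.4901, β=0.1652, γ=4.636.
cos(β/2)=0.996591, sin(β/2)=0.082506
d^3_{-3,1}: single k=4 term ⇒ +0.000178;  D = -0.000170+0.000054i
d^3_{-2,1}: k∈[3..4] ⇒ +0.003516 -0.000012 = +0.003504;  D = +0.003298+0.001182i
d^3_{-1,1}: k∈[2..4] ⇒ +0.040289 -0.000368 +0.000000 = +0.039922;  D = -0.021714-0.033500i
d^3_{0,1}: k∈[1..3] ⇒ +0.280970 -0.005777 +0.000013 = +0.275206;  D = -0.021002+0.274404i
d^3_{1,1}: k∈[0..2] ⇒ +0.979717 -0.053719 +0.000276 = +0.926274;  D = +0.616240-0.691543i
d^3_{2,1}: k∈[0..1] ⇒ -0.256490 +0.003516 = -0.252974;  D = +0.248353-0.048130i
d^3_{3,1}: single k=0 term ⇒ +0.026007;  D = +0.023303+0.011547i
Y_3^{m'}(θ=1.8242,φ=2.5895) and Σ D·Y over m':
  (-0.0002+0.0001i)·(+0.0323-0.3771i)  (+0.0033+0.0012i)·(-0.1080-0.2144i)  (-0.0217-0.0335i)·(+0.1827+0.1125i)  (-0.0210+0.2744i)·(+0.2513+0.0000i)  (+0.6162-0.6915i)·(-0.1827+0.1125i)  (+0.2484-0.0481i)·(-0.1080+0.2144i)  (+0.0233+0.0115i)·(-0.0323-0.3771i)
Y_3^1(R⁻¹ n̂) = -0.053219+0.304573i

Re=-0.0532 Im=0.3046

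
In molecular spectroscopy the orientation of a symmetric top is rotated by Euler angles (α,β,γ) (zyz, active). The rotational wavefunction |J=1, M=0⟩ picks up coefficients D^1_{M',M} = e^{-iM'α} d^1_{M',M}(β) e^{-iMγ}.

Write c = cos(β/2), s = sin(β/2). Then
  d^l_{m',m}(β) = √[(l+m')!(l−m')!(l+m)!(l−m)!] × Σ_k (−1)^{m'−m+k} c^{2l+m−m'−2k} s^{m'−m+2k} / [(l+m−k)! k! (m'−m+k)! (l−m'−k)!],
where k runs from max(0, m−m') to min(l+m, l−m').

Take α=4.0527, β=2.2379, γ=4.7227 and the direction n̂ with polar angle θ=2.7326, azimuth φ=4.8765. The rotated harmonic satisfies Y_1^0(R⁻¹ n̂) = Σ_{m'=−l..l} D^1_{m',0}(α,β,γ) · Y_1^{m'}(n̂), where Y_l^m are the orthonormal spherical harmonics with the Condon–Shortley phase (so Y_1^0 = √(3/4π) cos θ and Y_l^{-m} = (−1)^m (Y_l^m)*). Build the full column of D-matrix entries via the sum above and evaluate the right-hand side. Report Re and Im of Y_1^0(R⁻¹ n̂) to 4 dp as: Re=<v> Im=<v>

Need the full column D^1_{m',0} for m'=−1..1 at α=4.0527, β=2.2379, γ=4.7227.
cos(β/2)=0.436627, sin(β/2)=0.899642
d^1_{-1,0}: single k=1 term ⇒ +0.555515;  D = -0.340459-0.438959i
d^1_{0,0}: k∈[0..1] ⇒ +0.190643 -0.809357 = -0.618713;  D = -0.618713+0.000000i
d^1_{1,0}: single k=0 term ⇒ -0.555515;  D = +0.340459-0.438959i
Y_1^{m'}(θ=2.7326,φ=4.8765) and Σ D·Y over m':
  (-0.3405-0.4390i)·(+0.0224+0.1356i)  (-0.6187+0.0000i)·(-0.4483+0.0000i)  (+0.3405-0.4390i)·(-0.0224+0.1356i)
Y_1^0(R⁻¹ n̂) = +0.381090+0.000000i

Re=0.3811 Im=0.0000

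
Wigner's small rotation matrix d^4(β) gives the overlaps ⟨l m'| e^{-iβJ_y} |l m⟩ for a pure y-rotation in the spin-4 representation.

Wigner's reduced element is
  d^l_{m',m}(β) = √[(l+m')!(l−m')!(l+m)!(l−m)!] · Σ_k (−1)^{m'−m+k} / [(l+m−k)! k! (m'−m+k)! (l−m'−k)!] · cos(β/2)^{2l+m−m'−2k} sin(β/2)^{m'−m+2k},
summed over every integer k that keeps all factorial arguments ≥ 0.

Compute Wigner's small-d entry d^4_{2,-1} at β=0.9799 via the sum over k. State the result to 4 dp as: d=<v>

d^4_{2,-1}(β=0.9799) via Wigner's sum:
Half-angle: c=0.882356, s=0.470582. N=√(720·2·6·120)=1018.233765
The bounds max(0,m−m')=0 and min(l+m,l−m')=2 give 3 terms
  k=0: (−1)^3·1018.2338/(72)·0.8824^5·0.4706^3 = -0.788207
  k=1: (−1)^4·1018.2338/(48)·0.8824^3·0.4706^5 = +0.336290
  k=2: (−1)^5·1018.2338/(240)·0.8824^1·0.4706^7 = -0.019130
d^4_{2,-1}(0.9799) = -0.788207 +0.336290 -0.019130 = -0.471048

d=-0.4710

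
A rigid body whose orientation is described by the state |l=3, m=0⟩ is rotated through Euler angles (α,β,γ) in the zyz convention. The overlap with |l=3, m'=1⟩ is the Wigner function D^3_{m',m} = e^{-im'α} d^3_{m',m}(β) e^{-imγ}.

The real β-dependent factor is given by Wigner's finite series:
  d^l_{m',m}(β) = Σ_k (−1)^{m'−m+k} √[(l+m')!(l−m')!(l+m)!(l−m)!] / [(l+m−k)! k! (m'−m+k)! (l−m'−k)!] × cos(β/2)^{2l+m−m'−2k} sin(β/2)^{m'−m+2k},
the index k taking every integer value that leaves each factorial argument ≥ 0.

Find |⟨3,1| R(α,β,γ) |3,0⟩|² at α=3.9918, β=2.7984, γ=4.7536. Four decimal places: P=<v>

Split into d^3_{1,0}(β=2.7984) × two z-phases.
Half-angle: c=0.170755, s=0.985313. N=√(24·2·6·6)=41.569219
Admissible k: 0..2 (factorial args all ≥0)
  k=0: (−1)^1·41.5692/(12)·0.1708^5·0.9853^1 = -0.000495
  k=1: (−1)^2·41.5692/(4)·0.1708^3·0.9853^3 = +0.049495
  k=2: (−1)^3·41.5692/(12)·0.1708^1·0.9853^5 = -0.549335
d^3_{1,0}(2.7984) = -0.000495 +0.049495 -0.549335 = -0.500336
|D^3_{1,0}|² = |d^3_{1,0}(β)|² = (-0.500336)² = 0.250336 (the z-rotation phases have unit modulus)

P=0.2503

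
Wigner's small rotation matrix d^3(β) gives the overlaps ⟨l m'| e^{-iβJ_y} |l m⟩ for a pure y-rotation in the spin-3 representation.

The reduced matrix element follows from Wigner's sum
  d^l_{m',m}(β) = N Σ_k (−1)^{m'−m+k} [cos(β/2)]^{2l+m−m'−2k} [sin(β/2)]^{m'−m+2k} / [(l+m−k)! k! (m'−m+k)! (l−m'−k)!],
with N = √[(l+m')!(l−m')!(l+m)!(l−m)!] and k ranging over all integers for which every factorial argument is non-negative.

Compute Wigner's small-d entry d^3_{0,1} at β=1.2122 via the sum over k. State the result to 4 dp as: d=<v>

d=-0.1558

d^3_{0,1}(β=1.2122) via Wigner's sum:
Half-angle: c=0.821876, s=0.569666. N=√(6·6·24·2)=41.569219
Admissible k: 1..3 (factorial args all ≥0)
  k=1: (−1)^0·41.5692/(12)·0.8219^5·0.5697^1 = +0.740019
  k=2: (−1)^1·41.5692/(4)·0.8219^3·0.5697^3 = -1.066578
  k=3: (−1)^2·41.5692/(12)·0.8219^1·0.5697^5 = +0.170805
d^3_{0,1}(1.2122) = +0.740019 -1.066578 +0.170805 = -0.155755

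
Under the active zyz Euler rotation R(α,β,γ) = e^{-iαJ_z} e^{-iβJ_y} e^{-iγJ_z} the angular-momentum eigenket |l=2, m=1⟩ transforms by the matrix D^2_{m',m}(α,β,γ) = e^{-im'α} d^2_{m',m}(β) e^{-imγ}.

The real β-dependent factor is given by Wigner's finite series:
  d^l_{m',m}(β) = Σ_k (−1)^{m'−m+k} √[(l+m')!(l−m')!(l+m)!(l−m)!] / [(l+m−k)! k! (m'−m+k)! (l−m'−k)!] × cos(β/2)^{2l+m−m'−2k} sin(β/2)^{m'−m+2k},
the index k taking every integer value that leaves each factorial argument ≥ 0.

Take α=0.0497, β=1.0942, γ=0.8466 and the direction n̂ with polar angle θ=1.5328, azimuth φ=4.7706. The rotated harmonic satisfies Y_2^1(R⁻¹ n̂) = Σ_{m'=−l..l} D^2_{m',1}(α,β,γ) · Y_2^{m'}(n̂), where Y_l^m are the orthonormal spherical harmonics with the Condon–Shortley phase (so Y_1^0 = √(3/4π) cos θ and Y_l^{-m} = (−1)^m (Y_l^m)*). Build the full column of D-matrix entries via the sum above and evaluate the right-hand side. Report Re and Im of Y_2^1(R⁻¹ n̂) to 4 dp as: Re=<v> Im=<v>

Need the full column D^2_{m',1} for m'=−2..2 at α=0.0497, β=1.0942, γ=0.8466.
cos(β/2)=0.854037, sin(β/2)=0.520213
d^2_{-2,1}: single k=3 term ⇒ +0.240464;  D = +0.176403-0.163416i
d^2_{-1,1}: k∈[2..3] ⇒ +0.592156 -0.073236 = +0.518920;  D = +0.362688-0.371128i
d^2_{0,1}: k∈[1..2] ⇒ +0.793755 -0.294507 = +0.499248;  D = +0.330769-0.373953i
d^2_{1,1}: k∈[0..1] ⇒ +0.531993 -0.592156 = -0.060163;  D = -0.037572+0.046988i
d^2_{2,1}: single k=0 term ⇒ -0.648098;  D = -0.379093+0.525661i
Y_2^{m'}(θ=1.5328,φ=4.7706) and Σ D·Y over m':
  (+0.1764-0.1634i)·(-0.3831+0.0448i)  (+0.3627-0.3711i)·(+0.0017+0.0293i)  (+0.3308-0.3740i)·(-0.3140+0.0000i)  (-0.0376+0.0470i)·(-0.0017+0.0293i)  (-0.3791+0.5257i)·(-0.3831-0.0448i)
Y_2^1(R⁻¹ n̂) = +0.014828+0.012346i

Re=0.0148 Im=0.0123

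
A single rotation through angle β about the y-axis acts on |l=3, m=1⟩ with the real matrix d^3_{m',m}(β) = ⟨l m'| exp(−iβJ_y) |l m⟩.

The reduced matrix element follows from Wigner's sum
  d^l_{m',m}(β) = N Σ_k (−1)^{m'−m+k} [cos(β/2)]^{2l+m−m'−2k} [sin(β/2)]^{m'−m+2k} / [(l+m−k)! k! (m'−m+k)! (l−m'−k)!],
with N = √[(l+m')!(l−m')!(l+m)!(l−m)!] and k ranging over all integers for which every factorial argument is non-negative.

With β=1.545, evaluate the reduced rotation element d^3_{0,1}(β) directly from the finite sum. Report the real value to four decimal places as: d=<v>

d=-0.4314

d^3_{0,1}(β=1.545) via Wigner's sum:
With c≡cos(β/2)=0.716168 and s≡sin(β/2)=0.697928, N=[6·6·24·2]^{1/2}=41.569219
The bounds max(0,m−m')=1 and min(l+m,l−m')=3 give 3 terms
  k=1: (−1)^0·41.5692/(12)·0.7162^5·0.6979^1 = +0.455487
  k=2: (−1)^1·41.5692/(4)·0.7162^3·0.6979^3 = -1.297742
  k=3: (−1)^2·41.5692/(12)·0.7162^1·0.6979^5 = +0.410826
d^3_{0,1}(1.545) = +0.455487 -1.297742 +0.410826 = -0.431429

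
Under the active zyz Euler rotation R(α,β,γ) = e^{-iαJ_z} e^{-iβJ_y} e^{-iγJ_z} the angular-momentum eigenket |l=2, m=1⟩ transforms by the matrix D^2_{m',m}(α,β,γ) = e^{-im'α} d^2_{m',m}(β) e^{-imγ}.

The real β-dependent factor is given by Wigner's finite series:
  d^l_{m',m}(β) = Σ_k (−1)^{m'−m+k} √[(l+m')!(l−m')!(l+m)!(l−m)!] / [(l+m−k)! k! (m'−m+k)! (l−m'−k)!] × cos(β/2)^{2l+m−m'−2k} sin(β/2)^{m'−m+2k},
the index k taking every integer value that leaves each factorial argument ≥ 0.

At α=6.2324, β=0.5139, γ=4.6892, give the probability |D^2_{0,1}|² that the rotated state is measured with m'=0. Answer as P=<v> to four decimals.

P=0.2749

Split into d^2_{0,1}(β=0.5139) × two z-phases.
With c≡cos(β/2)=0.967170 and s≡sin(β/2)=0.254132, N=[2·2·6·1]^{1/2}=4.898979
Admissible k: 1..2 (factorial args all ≥0)
  k=1: (−1)^0·4.8990/(2)·0.9672^3·0.2541^1 = +0.563174
  k=2: (−1)^1·4.8990/(2)·0.9672^1·0.2541^3 = -0.038883
d^2_{0,1}(0.5139) = +0.563174 -0.038883 = +0.524291
|D^2_{0,1}|² = |d^2_{0,1}(β)|² = (+0.524291)² = 0.274881 (the z-rotation phases have unit modulus)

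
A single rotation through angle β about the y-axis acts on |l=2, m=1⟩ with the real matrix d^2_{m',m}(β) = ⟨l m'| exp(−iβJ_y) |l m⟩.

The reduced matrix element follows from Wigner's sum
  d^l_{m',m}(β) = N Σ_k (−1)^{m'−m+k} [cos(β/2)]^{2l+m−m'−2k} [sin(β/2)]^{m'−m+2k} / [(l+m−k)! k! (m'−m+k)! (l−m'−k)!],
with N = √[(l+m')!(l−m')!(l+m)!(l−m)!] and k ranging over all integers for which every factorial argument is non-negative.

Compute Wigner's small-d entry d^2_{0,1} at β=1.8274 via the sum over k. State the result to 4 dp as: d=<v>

d^2_{0,1}(β=1.8274) via Wigner's sum:
Half-angle: c=0.610820, s=0.791769. N=√(2·2·6·1)=4.898979
k∈{1,2} keeps every argument non-negative
  k=1: (−1)^0·4.8990/(2)·0.6108^3·0.7918^1 = +0.441992
  k=2: (−1)^1·4.8990/(2)·0.6108^1·0.7918^3 = -0.742651
d^2_{0,1}(1.8274) = +0.441992 -0.742651 = -0.300659

d=-0.3007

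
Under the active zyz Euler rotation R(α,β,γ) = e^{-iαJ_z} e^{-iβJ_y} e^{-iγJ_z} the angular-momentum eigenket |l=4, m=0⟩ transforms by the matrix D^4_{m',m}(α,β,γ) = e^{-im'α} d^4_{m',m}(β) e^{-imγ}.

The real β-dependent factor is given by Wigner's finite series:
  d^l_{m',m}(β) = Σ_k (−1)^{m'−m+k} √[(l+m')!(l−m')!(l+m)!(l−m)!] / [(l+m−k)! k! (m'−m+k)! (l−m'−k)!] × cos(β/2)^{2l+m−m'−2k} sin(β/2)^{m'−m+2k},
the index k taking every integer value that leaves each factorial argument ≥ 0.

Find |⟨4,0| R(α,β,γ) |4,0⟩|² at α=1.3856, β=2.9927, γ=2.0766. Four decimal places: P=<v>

P=0.7958

D^4_{0,0}(1.3856,2.9927,2.0766) = e^{-i·0·1.3856}·d^4_{0,0}(2.9927)·e^{-i·0·2.0766}. Compute d first:
With c≡cos(β/2)=0.074378 and s≡sin(β/2)=0.997230, N=[24·24·24·24]^{1/2}=576.000000
k: max(0,(0)−(0))=0 … min(4+(0),4−(0))=4
  k=0: (−1)^0·576.0000/(576)·0.0744^8·0.9972^0 = +0.000000
  k=1: (−1)^1·576.0000/(36)·0.0744^6·0.9972^2 = -0.000003
  k=2: (−1)^2·576.0000/(16)·0.0744^4·0.9972^4 = +0.001090
  k=3: (−1)^3·576.0000/(36)·0.0744^2·0.9972^6 = -0.087052
  k=4: (−1)^4·576.0000/(576)·0.0744^0·0.9972^8 = +0.978055
d^4_{0,0}(2.9927) = +0.000000 -0.000003 +0.001090 -0.087052 +0.978055 = +0.892090
|D^4_{0,0}|² = |d^4_{0,0}(β)|² = (+0.892090)² = 0.795825 (the z-rotation phases have unit modulus)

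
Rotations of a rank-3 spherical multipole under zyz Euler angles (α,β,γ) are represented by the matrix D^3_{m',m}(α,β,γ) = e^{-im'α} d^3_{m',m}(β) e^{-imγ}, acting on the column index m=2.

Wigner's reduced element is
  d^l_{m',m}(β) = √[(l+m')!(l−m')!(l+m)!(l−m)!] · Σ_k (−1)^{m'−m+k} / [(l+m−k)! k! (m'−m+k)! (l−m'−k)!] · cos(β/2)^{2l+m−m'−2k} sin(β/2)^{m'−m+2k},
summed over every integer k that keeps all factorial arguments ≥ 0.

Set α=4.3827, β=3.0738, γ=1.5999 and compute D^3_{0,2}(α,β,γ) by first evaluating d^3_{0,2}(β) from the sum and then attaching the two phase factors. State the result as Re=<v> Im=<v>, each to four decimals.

Re=0.0063 Im=-0.0004

First d^3_{0,2}(β=3.0738), then the phase factors e^{-i(0)α} and e^{-i(2)γ}:
With c≡cos(β/2)=0.033890 and s≡sin(β/2)=0.999426, N=[6·6·120·1]^{1/2}=65.726707
k∈{2,3} keeps every argument non-negative
  k=2: (−1)^0·65.7267/(12)·0.0339^4·0.9994^2 = +0.000007
  k=3: (−1)^1·65.7267/(12)·0.0339^2·0.9994^4 = -0.006276
d^3_{0,2}(3.0738) = +0.000007 -0.006276 = -0.006269
Attach z-rotation phases: D = e^{-i(0)(4.3827)}·(-0.006269)·e^{-i(2)(1.5999)} = +0.006258-0.000365i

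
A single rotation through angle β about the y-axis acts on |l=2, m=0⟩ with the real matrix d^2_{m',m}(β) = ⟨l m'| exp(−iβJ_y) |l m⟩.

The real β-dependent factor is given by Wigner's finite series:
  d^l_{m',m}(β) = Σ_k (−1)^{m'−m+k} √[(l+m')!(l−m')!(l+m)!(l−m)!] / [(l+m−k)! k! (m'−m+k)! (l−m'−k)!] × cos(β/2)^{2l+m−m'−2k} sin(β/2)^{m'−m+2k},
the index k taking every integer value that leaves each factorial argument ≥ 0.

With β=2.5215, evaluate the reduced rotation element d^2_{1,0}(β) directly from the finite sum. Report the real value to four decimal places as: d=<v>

d=0.5792

d^2_{1,0}(β=2.5215) via Wigner's sum:
Half-angle: c=0.305103, s=0.952319. N=√(6·1·2·2)=4.898979
Admissible k: 0..1 (factorial args all ≥0)
  k=0: (−1)^1·4.8990/(2)·0.3051^3·0.9523^1 = -0.066252
  k=1: (−1)^2·4.8990/(2)·0.3051^1·0.9523^3 = +0.645461
d^2_{1,0}(2.5215) = -0.066252 +0.645461 = +0.579209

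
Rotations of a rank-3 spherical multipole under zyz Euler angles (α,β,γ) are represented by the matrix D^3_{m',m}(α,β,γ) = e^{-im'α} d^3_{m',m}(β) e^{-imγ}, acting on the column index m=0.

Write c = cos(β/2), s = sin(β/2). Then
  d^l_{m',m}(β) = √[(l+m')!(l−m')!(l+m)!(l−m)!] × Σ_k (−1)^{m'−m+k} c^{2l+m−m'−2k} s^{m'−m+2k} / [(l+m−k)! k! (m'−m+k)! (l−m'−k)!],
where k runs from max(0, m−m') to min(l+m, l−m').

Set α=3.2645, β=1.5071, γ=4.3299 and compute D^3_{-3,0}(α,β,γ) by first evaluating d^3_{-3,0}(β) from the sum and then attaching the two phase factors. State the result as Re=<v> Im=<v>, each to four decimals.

Re=-0.5183 Im=-0.2003

Split into d^3_{-3,0}(β=1.5071) × two z-phases.
With c≡cos(β/2)=0.729264 and s≡sin(β/2)=0.684232, N=[1·720·6·6]^{1/2}=160.996894
The bounds max(0,m−m')=3 and min(l+m,l−m')=3 give 1 term
  k=3: (−1)^0·160.9969/(36)·0.7293^3·0.6842^3 = +0.555623
d^3_{-3,0}(1.5071) = +0.555623
Phases: e^{-i·(-3)·3.2645}=-0.932789-0.360424i, e^{-i·(0)·4.3299}=+1.000000+0.000000i ⇒ D=-0.518279-0.200260i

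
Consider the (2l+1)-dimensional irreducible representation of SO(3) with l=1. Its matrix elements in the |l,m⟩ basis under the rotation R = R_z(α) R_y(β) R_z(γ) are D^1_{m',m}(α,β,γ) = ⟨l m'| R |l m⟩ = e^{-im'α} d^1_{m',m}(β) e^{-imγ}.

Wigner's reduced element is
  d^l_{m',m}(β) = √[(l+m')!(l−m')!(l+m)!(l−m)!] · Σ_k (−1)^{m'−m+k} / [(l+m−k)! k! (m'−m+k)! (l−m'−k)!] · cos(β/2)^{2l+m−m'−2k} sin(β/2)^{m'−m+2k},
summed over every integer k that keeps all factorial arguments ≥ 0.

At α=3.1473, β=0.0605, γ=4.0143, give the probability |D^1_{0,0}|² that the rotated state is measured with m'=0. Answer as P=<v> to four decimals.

First d^1_{0,0}(β=0.0605), then the phase factors e^{-i(0)α} and e^{-i(0)γ}:
c=cos(0.0605/2)=0.999543, s=sin(0.0605/2)=0.030245; N=√[1·1·1·1]=1.000000
The bounds max(0,m−m')=0 and min(l+m,l−m')=1 give 2 terms
  k=0: (−1)^0·1.0000/(1)·0.9995^2·0.0302^0 = +0.999085
  k=1: (−1)^1·1.0000/(1)·0.9995^0·0.0302^2 = -0.000915
d^1_{0,0}(0.0605) = +0.999085 -0.000915 = +0.998170
|D^1_{0,0}|² = |d^1_{0,0}(β)|² = (+0.998170)² = 0.996344 (the z-rotation phases have unit modulus)

P=0.9963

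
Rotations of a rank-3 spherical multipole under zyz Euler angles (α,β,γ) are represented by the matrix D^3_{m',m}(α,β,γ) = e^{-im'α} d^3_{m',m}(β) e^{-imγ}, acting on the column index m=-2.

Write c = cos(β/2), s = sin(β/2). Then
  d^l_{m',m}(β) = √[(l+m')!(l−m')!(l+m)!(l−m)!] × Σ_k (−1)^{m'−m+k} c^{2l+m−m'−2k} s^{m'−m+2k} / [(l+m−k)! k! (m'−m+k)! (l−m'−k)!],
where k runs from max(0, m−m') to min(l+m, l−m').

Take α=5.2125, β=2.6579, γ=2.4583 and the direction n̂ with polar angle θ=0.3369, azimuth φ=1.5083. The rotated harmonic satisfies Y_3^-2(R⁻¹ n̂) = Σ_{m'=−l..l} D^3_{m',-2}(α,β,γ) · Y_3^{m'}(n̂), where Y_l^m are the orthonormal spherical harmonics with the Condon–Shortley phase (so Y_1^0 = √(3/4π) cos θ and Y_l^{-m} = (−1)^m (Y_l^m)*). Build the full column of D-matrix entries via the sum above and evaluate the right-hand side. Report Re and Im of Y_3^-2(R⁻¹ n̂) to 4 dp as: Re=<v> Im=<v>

Re=-0.0663 Im=-0.0082

Need the full column D^3_{m',-2} for m'=−3..3 at α=5.2125, β=2.6579, γ=2.4583.
cos(β/2)=0.239496, sin(β/2)=0.970897
d^3_{-3,-2}: single k=1 term ⇒ +0.001874;  D = -0.000250+0.001857i
d^3_{-2,-2}: k∈[0..1] ⇒ +0.000189 -0.015506 = -0.015318;  D = +0.014301-0.005487i
d^3_{-1,-2}: k∈[0..1] ⇒ -0.002419 +0.079514 = +0.077095;  D = -0.058750-0.049920i
d^3_{0,-2}: k∈[0..1] ⇒ +0.016986 -0.279157 = -0.262171;  D = -0.053167+0.256724i
d^3_{1,-2}: k∈[0..1] ⇒ -0.079514 +0.653378 = +0.573864;  D = +0.548924-0.167339i
d^3_{2,-2}: k∈[0..1] ⇒ +0.254835 -0.837607 = -0.582772;  D = -0.416432-0.407686i
d^3_{3,-2}: single k=0 term ⇒ -0.506104;  D = +0.137272-0.487132i
Y_3^{m'}(θ=0.3369,φ=1.5083) and Σ D·Y over m':
  (-0.0002+0.0019i)·(-0.0028+0.0148i)  (+0.0143-0.0055i)·(-0.1046-0.0131i)  (-0.0588-0.0499i)·(+0.0230-0.3682i)  (-0.0532+0.2567i)·(+0.5120+0.0000i)  (+0.5489-0.1673i)·(-0.0230-0.3682i)  (-0.4164-0.4077i)·(-0.1046+0.0131i)  (+0.1373-0.4871i)·(+0.0028+0.0148i)
Y_3^-2(R⁻¹ n̂) = -0.066317-0.008157i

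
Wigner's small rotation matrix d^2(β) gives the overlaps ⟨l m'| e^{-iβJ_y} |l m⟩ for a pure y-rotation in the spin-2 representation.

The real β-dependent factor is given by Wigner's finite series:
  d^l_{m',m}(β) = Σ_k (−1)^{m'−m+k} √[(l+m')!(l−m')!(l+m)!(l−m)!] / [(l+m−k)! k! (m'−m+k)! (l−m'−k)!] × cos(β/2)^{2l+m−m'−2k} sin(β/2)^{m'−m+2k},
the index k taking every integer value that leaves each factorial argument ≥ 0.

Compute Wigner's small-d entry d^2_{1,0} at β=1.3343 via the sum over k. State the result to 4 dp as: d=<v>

d^2_{1,0}(β=1.3343) via Wigner's sum:
c=cos(1.3343/2)=0.785588, s=sin(1.3343/2)=0.618750; N=√[6·1·2·2]=4.898979
Admissible k: 0..1 (factorial args all ≥0)
  k=0: (−1)^1·4.8990/(2)·0.7856^3·0.6187^1 = -0.734811
  k=1: (−1)^2·4.8990/(2)·0.7856^1·0.6187^3 = +0.455843
d^2_{1,0}(1.3343) = -0.734811 +0.455843 = -0.278968

d=-0.2790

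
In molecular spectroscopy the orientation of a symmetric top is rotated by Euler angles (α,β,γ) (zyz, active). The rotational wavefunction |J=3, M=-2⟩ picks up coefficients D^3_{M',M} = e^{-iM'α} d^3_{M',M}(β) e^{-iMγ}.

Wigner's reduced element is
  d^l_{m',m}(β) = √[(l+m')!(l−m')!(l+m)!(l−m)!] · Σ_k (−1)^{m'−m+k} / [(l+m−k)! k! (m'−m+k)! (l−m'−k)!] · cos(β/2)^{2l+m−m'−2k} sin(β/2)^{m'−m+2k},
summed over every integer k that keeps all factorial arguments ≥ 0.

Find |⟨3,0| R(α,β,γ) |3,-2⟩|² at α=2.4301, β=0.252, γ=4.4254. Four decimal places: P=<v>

First d^3_{0,-2}(β=0.252), then the phase factors e^{-i(0)α} and e^{-i(-2)γ}:
Half-angle: c=0.992072, s=0.125667. N=√(6·6·1·120)=65.726707
k: max(0,(-2)−(0))=0 … min(3+(-2),3−(0))=1
  k=0: (−1)^2·65.7267/(12)·0.9921^4·0.1257^2 = +0.083787
  k=1: (−1)^3·65.7267/(12)·0.9921^2·0.1257^4 = -0.001344
d^3_{0,-2}(0.252) = +0.083787 -0.001344 = +0.082442
|D^3_{0,-2}|² = |d^3_{0,-2}(β)|² = (+0.082442)² = 0.006797 (the z-rotation phases have unit modulus)

P=0.0068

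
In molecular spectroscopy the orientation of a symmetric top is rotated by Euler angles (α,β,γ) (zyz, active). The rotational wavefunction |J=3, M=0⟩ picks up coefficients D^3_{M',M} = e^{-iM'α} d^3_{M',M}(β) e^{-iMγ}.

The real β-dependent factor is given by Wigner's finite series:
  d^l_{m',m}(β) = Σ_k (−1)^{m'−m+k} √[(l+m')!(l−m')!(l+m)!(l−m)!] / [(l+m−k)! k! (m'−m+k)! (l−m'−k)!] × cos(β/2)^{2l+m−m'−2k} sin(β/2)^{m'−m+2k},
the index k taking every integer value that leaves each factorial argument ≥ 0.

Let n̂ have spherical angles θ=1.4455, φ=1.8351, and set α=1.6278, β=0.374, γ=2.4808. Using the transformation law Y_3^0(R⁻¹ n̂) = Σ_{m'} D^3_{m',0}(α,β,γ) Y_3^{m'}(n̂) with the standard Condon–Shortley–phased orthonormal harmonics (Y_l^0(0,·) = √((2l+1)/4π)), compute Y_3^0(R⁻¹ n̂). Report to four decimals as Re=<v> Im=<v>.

Re=-0.3323 Im=0.0000

Need the full column D^3_{m',0} for m'=−3..3 at α=1.6278, β=0.374, γ=2.4808.
cos(β/2)=0.982566, sin(β/2)=0.185912
d^3_{-3,0}: single k=3 term ⇒ +0.027260;  D = +0.004639-0.026862i
d^3_{-2,0}: k∈[2..3] ⇒ +0.176451 -0.006317 = +0.170134;  D = -0.169029-0.019354i
d^3_{-1,0}: k∈[1..3] ⇒ +0.589804 -0.063346 +0.000756 = +0.527214;  D = -0.030037+0.526357i
d^3_{0,0}: k∈[0..3] ⇒ +0.899853 -0.289938 +0.010380 -0.000041 = +0.620253;  D = +0.620253+0.000000i
d^3_{1,0}: k∈[0..2] ⇒ -0.589804 +0.063346 -0.000756 = -0.527214;  D = +0.030037+0.526357i
d^3_{2,0}: k∈[0..1] ⇒ +0.176451 -0.006317 = +0.170134;  D = -0.169029+0.019354i
d^3_{3,0}: single k=0 term ⇒ -0.027260;  D = -0.004639-0.026862i
Y_3^{m'}(θ=1.4455,φ=1.8351) and Σ D·Y over m':
  (+0.0046-0.0269i)·(+0.2903+0.2860i)  (-0.1690-0.0194i)·(-0.1086+0.0634i)  (-0.0300+0.5264i)·(+0.0772+0.2853i)  (+0.6203+0.0000i)·(-0.1363+0.0000i)  (+0.0300+0.5264i)·(-0.0772+0.2853i)  (-0.1690+0.0194i)·(-0.1086-0.0634i)  (-0.0046-0.0269i)·(-0.2903+0.2860i)
Y_3^0(R⁻¹ n̂) = -0.332332-0.000000i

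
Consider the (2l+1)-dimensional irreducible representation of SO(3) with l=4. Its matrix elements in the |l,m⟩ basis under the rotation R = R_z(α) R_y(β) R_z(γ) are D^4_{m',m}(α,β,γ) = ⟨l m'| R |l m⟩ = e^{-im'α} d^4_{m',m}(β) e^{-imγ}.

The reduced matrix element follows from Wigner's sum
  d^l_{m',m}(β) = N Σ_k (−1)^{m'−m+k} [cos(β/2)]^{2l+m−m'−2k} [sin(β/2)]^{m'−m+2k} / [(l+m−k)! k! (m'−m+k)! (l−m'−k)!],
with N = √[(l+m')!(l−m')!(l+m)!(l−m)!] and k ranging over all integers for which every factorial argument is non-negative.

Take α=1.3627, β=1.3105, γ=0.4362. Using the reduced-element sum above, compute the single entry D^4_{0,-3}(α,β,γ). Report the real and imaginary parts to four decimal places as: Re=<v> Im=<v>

D^4_{0,-3}(1.3627,1.3105,0.4362) = e^{-i·0·1.3627}·d^4_{0,-3}(1.3105)·e^{-i·-3·0.4362}. Compute d first:
Half-angle: c=0.792896, s=0.609357. N=√(24·24·1·5040)=1703.830978
Admissible k: 0..1 (factorial args all ≥0)
  k=0: (−1)^3·1703.8310/(144)·0.7929^5·0.6094^3 = -0.838997
  k=1: (−1)^4·1703.8310/(144)·0.7929^3·0.6094^5 = +0.495533
d^4_{0,-3}(1.3105) = -0.838997 +0.495533 = -0.343464
Phases: e^{-i·(0)·1.3627}=+1.000000+0.000000i, e^{-i·(-3)·0.4362}=+0.259202+0.965823i ⇒ D=-0.089027-0.331725i

Re=-0.0890 Im=-0.3317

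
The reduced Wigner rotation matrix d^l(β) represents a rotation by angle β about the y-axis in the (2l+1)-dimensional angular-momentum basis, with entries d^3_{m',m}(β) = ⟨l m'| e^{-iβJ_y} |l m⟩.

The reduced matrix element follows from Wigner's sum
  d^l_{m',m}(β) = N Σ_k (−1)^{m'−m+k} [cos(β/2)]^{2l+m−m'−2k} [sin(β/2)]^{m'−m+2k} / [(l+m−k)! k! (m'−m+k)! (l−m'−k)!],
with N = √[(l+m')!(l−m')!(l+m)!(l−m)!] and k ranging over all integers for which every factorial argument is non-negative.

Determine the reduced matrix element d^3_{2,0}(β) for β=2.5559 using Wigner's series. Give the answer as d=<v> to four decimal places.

d^3_{2,0}(β=2.5559) via Wigner's sum:
c=cos(2.5559/2)=0.288679, s=sin(2.5559/2)=0.957426; N=√[120·1·6·6]=65.726707
Admissible k: 0..1 (factorial args all ≥0)
  k=0: (−1)^2·65.7267/(12)·0.2887^4·0.9574^2 = +0.034868
  k=1: (−1)^3·65.7267/(12)·0.2887^2·0.9574^4 = -0.383540
d^3_{2,0}(2.5559) = +0.034868 -0.383540 = -0.348672

d=-0.3487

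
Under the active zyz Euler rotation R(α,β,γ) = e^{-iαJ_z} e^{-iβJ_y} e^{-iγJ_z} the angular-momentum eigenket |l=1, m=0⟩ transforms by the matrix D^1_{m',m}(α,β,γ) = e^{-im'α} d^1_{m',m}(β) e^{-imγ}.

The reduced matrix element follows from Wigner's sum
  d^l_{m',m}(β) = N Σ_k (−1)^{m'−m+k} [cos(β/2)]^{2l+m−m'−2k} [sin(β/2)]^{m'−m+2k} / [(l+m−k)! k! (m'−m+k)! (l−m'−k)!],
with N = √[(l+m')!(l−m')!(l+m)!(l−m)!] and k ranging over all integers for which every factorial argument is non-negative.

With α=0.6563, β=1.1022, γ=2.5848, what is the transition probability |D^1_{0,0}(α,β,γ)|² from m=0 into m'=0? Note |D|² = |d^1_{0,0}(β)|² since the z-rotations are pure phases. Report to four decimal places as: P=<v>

P=0.2040

First d^1_{0,0}(β=1.1022), then the phase factors e^{-i(0)α} and e^{-i(0)γ}:
Half-angle: c=0.851949, s=0.523625. N=√(1·1·1·1)=1.000000
The bounds max(0,m−m')=0 and min(l+m,l−m')=1 give 2 terms
  k=0: (−1)^0·1.0000/(1)·0.8519^2·0.5236^0 = +0.725817
  k=1: (−1)^1·1.0000/(1)·0.8519^0·0.5236^2 = -0.274183
d^1_{0,0}(1.1022) = +0.725817 -0.274183 = +0.451634
|D^1_{0,0}|² = |d^1_{0,0}(β)|² = (+0.451634)² = 0.203974 (the z-rotation phases have unit modulus)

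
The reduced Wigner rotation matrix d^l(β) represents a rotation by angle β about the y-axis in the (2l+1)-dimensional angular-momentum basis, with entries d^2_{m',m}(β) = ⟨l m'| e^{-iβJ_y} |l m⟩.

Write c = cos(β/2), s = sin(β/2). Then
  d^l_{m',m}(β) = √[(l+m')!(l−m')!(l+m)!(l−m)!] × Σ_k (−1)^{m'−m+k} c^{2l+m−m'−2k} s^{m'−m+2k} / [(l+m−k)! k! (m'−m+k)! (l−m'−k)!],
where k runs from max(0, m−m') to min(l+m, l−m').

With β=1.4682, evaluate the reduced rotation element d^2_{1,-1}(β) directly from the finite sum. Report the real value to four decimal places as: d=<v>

d=0.5407

d^2_{1,-1}(β=1.4682) via Wigner's sum:
Half-angle: c=0.742434, s=0.669919. N=√(6·1·1·6)=6.000000
The bounds max(0,m−m')=0 and min(l+m,l−m')=1 give 2 terms
  k=0: (−1)^2·6.0000/(2)·0.7424^2·0.6699^2 = +0.742133
  k=1: (−1)^3·6.0000/(6)·0.7424^0·0.6699^4 = -0.201414
d^2_{1,-1}(1.4682) = +0.742133 -0.201414 = +0.540719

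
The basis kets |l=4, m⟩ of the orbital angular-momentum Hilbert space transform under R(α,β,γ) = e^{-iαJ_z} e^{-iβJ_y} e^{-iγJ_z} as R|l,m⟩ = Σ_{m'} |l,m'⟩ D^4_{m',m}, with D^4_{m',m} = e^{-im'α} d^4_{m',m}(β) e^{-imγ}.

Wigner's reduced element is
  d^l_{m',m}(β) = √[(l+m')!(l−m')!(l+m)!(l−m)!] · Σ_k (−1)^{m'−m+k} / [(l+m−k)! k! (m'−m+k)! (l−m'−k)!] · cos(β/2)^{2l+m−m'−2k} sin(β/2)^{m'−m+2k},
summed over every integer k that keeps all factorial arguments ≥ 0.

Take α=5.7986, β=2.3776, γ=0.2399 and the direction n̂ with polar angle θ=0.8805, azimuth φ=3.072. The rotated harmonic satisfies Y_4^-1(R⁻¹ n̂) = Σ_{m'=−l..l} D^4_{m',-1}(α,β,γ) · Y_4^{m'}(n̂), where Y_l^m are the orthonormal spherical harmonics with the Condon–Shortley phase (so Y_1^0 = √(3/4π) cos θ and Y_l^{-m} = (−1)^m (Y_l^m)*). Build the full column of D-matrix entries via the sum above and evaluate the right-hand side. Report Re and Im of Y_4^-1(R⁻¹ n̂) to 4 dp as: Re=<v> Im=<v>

Need the full column D^4_{m',-1} for m'=−4..4 at α=5.7986, β=2.3776, γ=0.2399.
cos(β/2)=0.372774, sin(β/2)=0.927922
d^4_{-4,-1}: single k=3 term ⇒ +0.043038;  D = -0.005479-0.042688i
d^4_{-3,-1}: k∈[2..3] ⇒ +0.018339 -0.189385 = -0.171047;  D = -0.059765+0.160266i
d^4_{-2,-1}: k∈[1..3] ⇒ +0.003938 -0.122002 +0.503975 = +0.385910;  D = +0.287758-0.257142i
d^4_{-1,-1}: k∈[0..3] ⇒ +0.000373 -0.034657 +0.429486 -0.887075 = -0.491873;  D = -0.477222+0.119157i
d^4_{0,-1}: k∈[0..3] ⇒ -0.004151 +0.154322 -0.956225 +0.987510 = +0.181456;  D = +0.176260+0.043115i
d^4_{1,-1}: k∈[0..3] ⇒ +0.023104 -0.429486 +1.330612 -0.549658 = +0.374572;  D = +0.280495+0.248248i
d^4_{2,-1}: k∈[0..2] ⇒ -0.081335 +0.755962 -0.936834 = -0.262207;  D = -0.092792-0.245239i
d^4_{3,-1}: k∈[0..1] ⇒ +0.189385 -0.704094 = -0.514708;  D = +0.063078-0.510829i
d^4_{4,-1}: single k=0 term ⇒ -0.266678;  D = +0.152212-0.218972i
Y_4^{m'}(θ=0.8805,φ=3.072) and Σ D·Y over m':
  (-0.0055-0.0427i)·(+0.1504+0.0430i)  (-0.0598+0.1603i)·(-0.3574-0.0757i)  (+0.2878-0.2571i)·(+0.3621+0.0507i)  (-0.4772+0.1192i)·(+0.0375+0.0026i)  (+0.1763+0.0431i)·(-0.3607+0.0000i)  (+0.2805+0.2482i)·(-0.0375+0.0026i)  (-0.0928-0.2452i)·(+0.3621-0.0507i)  (+0.0631-0.5108i)·(+0.3574-0.0757i)  (+0.1522-0.2190i)·(+0.1504-0.0430i)
Y_4^-1(R⁻¹ n̂) = +0.010117-0.469752i

Re=0.0101 Im=-0.4698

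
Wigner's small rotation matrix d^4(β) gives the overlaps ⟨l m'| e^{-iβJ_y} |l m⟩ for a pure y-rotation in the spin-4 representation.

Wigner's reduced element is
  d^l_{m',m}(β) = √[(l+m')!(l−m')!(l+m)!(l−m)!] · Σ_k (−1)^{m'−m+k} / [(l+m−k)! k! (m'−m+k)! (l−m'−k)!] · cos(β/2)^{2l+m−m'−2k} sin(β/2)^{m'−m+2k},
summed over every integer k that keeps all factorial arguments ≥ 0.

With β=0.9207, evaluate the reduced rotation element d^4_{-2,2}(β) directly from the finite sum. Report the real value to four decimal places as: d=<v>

d=0.3039

d^4_{-2,2}(β=0.9207) via Wigner's sum:
Half-angle: c=0.895897, s=0.444262. N=√(2·720·720·2)=1440.000000
Admissible k: 4..6 (factorial args all ≥0)
  k=4: (−1)^0·1440.0000/(96)·0.8959^4·0.4443^4 = +0.376426
  k=5: (−1)^1·1440.0000/(120)·0.8959^2·0.4443^6 = -0.074051
  k=6: (−1)^2·1440.0000/(1440)·0.8959^0·0.4443^8 = +0.001517
d^4_{-2,2}(0.9207) = +0.376426 -0.074051 +0.001517 = +0.303892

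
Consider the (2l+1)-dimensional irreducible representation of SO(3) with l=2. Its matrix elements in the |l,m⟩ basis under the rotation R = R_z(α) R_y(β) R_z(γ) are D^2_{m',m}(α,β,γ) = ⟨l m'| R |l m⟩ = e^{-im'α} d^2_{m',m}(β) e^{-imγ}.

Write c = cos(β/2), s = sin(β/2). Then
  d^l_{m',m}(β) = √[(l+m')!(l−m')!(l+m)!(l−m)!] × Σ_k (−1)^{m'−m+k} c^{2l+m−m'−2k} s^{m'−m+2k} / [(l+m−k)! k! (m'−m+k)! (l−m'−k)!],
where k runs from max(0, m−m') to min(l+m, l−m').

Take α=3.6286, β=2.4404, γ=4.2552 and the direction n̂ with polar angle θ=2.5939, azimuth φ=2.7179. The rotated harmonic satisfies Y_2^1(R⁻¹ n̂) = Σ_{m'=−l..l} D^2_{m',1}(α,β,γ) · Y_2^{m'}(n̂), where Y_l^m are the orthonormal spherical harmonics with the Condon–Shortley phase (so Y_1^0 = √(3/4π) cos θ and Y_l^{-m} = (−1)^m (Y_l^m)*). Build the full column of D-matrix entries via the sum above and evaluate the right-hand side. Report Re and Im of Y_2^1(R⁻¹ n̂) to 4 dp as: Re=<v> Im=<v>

Need the full column D^2_{m',1} for m'=−2..2 at α=3.6286, β=2.4404, γ=4.2552.
cos(β/2)=0.343458, sin(β/2)=0.939168
d^2_{-2,1}: single k=3 term ⇒ +0.569028;  D = -0.563493+0.079174i
d^2_{-1,1}: k∈[2..3] ⇒ +0.312144 -0.777989 = -0.465845;  D = -0.377346+0.273169i
d^2_{0,1}: k∈[1..2] ⇒ +0.093205 -0.696914 = -0.603709;  D = +0.266494-0.541706i
d^2_{1,1}: k∈[0..1] ⇒ +0.013915 -0.312144 = -0.298229;  D = +0.008891+0.298096i
d^2_{2,1}: single k=0 term ⇒ -0.076102;  D = -0.037604-0.066162i
Y_2^{m'}(θ=2.5939,φ=2.7179) and Σ D·Y over m':
  (-0.5635+0.0792i)·(+0.0693+0.0785i)  (-0.3773+0.2732i)·(+0.3131+0.1412i)  (+0.2665-0.5417i)·(+0.3742+0.0000i)  (+0.0089+0.2981i)·(-0.3131+0.1412i)  (-0.0376-0.0662i)·(+0.0693-0.0785i)
Y_2^1(R⁻¹ n̂) = -0.154935-0.302935i

Re=-0.1549 Im=-0.3029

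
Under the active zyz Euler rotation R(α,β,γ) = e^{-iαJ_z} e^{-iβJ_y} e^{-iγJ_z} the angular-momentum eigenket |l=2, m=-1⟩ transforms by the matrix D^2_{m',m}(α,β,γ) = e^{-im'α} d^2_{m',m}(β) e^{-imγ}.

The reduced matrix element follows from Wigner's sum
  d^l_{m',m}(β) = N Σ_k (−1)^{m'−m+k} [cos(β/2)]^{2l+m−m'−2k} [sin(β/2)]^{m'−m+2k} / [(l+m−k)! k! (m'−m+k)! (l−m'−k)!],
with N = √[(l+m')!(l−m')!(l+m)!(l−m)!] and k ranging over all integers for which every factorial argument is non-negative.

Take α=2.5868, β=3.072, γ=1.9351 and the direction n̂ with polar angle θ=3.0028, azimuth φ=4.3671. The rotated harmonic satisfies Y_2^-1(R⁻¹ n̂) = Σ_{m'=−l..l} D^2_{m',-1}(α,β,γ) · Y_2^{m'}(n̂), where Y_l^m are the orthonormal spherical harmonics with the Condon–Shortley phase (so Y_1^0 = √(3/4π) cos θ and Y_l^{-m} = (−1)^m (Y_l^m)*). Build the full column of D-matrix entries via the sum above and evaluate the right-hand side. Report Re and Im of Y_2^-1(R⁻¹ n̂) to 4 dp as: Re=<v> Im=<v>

Re=0.0698 Im=0.1062

Need the full column D^2_{m',-1} for m'=−2..2 at α=2.5868, β=3.072, γ=1.9351.
cos(β/2)=0.034789, sin(β/2)=0.999395
d^2_{-2,-1}: single k=1 term ⇒ +0.000084;  D = +0.000057+0.000062i
d^2_{-1,-1}: k∈[0..1] ⇒ +0.000001 -0.003626 = -0.003625;  D = +0.000686+0.003559i
d^2_{0,-1}: k∈[0..1] ⇒ -0.000103 +0.085061 = +0.084958;  D = -0.030271+0.079383i
d^2_{1,-1}: k∈[0..1] ⇒ +0.003626 -0.997581 = -0.993954;  D = -0.790247+0.602872i
d^2_{2,-1}: single k=0 term ⇒ -0.069452;  D = +0.069126-0.006720i
Y_2^{m'}(θ=3.0028,φ=4.3671) and Σ D·Y over m':
  (+0.0001+0.0001i)·(-0.0057-0.0047i)  (+0.0007+0.0036i)·(+0.0358-0.0996i)  (-0.0303+0.0794i)·(+0.6127+0.0000i)  (-0.7902+0.6029i)·(-0.0358-0.0996i)  (+0.0691-0.0067i)·(-0.0057+0.0047i)
Y_2^-1(R⁻¹ n̂) = +0.069832+0.106171i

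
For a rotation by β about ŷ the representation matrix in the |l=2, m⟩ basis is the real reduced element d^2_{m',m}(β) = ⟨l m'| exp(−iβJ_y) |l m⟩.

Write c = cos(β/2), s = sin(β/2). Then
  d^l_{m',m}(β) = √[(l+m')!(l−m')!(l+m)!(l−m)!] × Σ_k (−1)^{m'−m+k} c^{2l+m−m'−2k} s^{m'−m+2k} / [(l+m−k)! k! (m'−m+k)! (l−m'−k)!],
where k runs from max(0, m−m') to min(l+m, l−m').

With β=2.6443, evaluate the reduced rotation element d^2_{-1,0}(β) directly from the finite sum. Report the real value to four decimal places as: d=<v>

d^2_{-1,0}(β=2.6443) via Wigner's sum:
Half-angle: c=0.246092, s=0.969246. N=√(1·6·2·2)=4.898979
The bounds max(0,m−m')=1 and min(l+m,l−m')=2 give 2 terms
  k=1: (−1)^0·4.8990/(2)·0.2461^3·0.9692^1 = +0.035384
  k=2: (−1)^1·4.8990/(2)·0.2461^1·0.9692^3 = -0.548878
d^2_{-1,0}(2.6443) = +0.035384 -0.548878 = -0.513495

d=-0.5135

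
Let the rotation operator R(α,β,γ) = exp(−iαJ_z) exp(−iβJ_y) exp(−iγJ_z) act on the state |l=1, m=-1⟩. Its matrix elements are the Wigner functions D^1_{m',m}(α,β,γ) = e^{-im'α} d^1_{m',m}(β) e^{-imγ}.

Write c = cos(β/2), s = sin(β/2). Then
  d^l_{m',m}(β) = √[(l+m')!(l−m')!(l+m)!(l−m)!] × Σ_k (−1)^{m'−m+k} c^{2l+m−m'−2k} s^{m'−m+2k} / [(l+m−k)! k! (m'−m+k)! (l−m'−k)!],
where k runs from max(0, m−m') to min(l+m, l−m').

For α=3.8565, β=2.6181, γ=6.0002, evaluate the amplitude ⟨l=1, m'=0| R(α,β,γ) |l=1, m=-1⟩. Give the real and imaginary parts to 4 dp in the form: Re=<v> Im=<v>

Re=-0.3394 Im=0.0987

First d^1_{0,-1}(β=2.6181), then the phase factors e^{-i(0)α} and e^{-i(-1)γ}:
Half-angle: c=0.258768, s=0.965940. N=√(1·1·1·2)=1.414214
k: max(0,(-1)−(0))=0 … min(1+(-1),1−(0))=0
  k=0: (−1)^1·1.4142/(1)·0.2588^1·0.9659^1 = -0.353488
d^1_{0,-1}(2.6181) = -0.353488
D = (+1.000000+0.000000i)·(-0.353488)·(+0.960226-0.279223i) = -0.339429+0.098702i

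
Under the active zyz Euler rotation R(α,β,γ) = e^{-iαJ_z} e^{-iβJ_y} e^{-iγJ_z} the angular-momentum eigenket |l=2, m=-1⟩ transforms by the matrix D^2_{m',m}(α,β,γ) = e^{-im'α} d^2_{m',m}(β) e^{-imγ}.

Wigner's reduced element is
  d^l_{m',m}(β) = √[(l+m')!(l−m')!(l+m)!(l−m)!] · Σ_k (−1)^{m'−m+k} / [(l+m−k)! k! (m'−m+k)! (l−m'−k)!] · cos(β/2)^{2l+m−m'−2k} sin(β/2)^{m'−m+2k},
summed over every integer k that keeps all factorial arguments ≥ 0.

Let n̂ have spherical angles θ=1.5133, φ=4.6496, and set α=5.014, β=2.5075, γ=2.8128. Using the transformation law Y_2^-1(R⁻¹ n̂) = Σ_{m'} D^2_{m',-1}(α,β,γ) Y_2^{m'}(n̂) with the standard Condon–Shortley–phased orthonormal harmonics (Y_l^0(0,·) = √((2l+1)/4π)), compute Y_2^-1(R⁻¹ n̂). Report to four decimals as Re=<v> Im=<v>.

Need the full column D^2_{m',-1} for m'=−2..2 at α=5.014, β=2.5075, γ=2.8128.
cos(β/2)=0.311761, sin(β/2)=0.950160
d^2_{-2,-1}: single k=1 term ⇒ +0.057583;  D = +0.055428+0.015605i
d^2_{-1,-1}: k∈[0..1] ⇒ +0.009447 -0.263245 = -0.253798;  D = -0.006898-0.253704i
d^2_{0,-1}: k∈[0..1] ⇒ -0.070524 +0.655072 = +0.584547;  D = -0.553235+0.188751i
d^2_{1,-1}: k∈[0..1] ⇒ +0.263245 -0.815056 = -0.551812;  D = +0.325277+0.445748i
d^2_{2,-1}: single k=0 term ⇒ -0.534864;  D = -0.318895+0.429401i
Y_2^{m'}(θ=1.5133,φ=4.6496) and Σ D·Y over m':
  (+0.0554+0.0156i)·(-0.3820-0.0482i)  (-0.0069-0.2537i)·(-0.0028+0.0442i)  (-0.5532+0.1888i)·(-0.3123+0.0000i)  (+0.3253+0.4457i)·(+0.0028+0.0442i)  (-0.3189+0.4294i)·(-0.3820+0.0482i)
Y_2^-1(R⁻¹ n̂) = +0.245868-0.230940i

Re=0.2459 Im=-0.2309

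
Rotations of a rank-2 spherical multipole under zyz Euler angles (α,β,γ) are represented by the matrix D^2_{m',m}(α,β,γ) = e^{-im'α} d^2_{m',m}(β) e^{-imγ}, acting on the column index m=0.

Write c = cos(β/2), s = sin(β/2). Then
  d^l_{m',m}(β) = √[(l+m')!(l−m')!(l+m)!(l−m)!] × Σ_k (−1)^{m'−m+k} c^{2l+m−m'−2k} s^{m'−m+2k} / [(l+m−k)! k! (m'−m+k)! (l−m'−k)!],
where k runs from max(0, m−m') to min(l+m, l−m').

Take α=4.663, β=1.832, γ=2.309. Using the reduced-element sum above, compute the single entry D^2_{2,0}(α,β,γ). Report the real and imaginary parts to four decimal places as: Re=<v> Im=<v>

Split into d^2_{2,0}(β=1.832) × two z-phases.
c=cos(1.832/2)=0.608998, s=sin(1.832/2)=0.793172; N=√[24·1·2·2]=9.797959
k: max(0,(0)−(2))=0 … min(2+(0),2−(2))=0
  k=0: (−1)^2·9.7980/(4)·0.6090^2·0.7932^2 = +0.571533
d^2_{2,0}(1.832) = +0.571533
D = (-0.995125-0.098617i)·(+0.571533)·(+1.000000+0.000000i) = -0.568747-0.056363i

Re=-0.5687 Im=-0.0564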